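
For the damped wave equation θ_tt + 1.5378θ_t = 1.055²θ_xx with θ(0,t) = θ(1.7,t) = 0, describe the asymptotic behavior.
θ → 0. Damping (γ=1.5378) dissipates energy; oscillations decay exponentially.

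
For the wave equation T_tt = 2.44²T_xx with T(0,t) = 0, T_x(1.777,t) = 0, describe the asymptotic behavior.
T oscillates (no decay). Energy is conserved; the solution oscillates indefinitely as standing waves.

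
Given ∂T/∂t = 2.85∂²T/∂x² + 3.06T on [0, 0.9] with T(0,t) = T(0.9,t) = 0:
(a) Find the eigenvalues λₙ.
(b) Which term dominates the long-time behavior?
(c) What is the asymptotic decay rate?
Eigenvalues: λₙ = 2.85n²π²/0.9² - 3.06.
First three modes:
  n=1: λ₁ = 2.85π²/0.9² - 3.06 ≈ 31.666
  n=2: λ₂ = 11.4π²/0.9² - 3.06 ≈ 135.846
  n=3: λ₃ = 25.65π²/0.9² - 3.06 ≈ 309.477
Since 2.85π²/0.9² ≈ 34.726 > 3.06, all λₙ > 0.
The n=1 mode decays slowest → dominates as t → ∞.
Asymptotic: T ~ c₁ sin(πx/0.9) e^{-λ₁t} with decay rate λ₁ ≈ 31.666.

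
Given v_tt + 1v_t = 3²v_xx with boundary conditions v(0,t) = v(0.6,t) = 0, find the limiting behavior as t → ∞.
v → 0. Damping (γ=1) dissipates energy; oscillations decay exponentially.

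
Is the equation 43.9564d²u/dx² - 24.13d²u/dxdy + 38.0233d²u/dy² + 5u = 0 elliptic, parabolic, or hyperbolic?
Computing B² - 4AC with A = 43.9564, B = -24.13, C = 38.0233: discriminant = -6103.21263648 (negative). Answer: elliptic.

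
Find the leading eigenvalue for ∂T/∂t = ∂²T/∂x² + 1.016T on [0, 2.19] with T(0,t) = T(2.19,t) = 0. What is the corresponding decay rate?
Eigenvalues: λₙ = n²π²/2.19² - 1.016.
First three modes:
  n=1: λ₁ = π²/2.19² - 1.016 ≈ 1.042
  n=2: λ₂ = 4π²/2.19² - 1.016 ≈ 7.215
  n=3: λ₃ = 9π²/2.19² - 1.016 ≈ 17.505
Since π²/2.19² ≈ 2.058 > 1.016, all λₙ > 0.
The n=1 mode decays slowest → dominates as t → ∞.
Asymptotic: T ~ c₁ sin(πx/2.19) e^{-λ₁t} with decay rate λ₁ ≈ 1.042.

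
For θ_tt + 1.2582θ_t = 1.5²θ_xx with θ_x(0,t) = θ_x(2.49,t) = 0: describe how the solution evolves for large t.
θ → constant (steady state). Damping (γ=1.2582) dissipates the nonconstant modes; with Neumann BCs the spatial average obeys M''+γM'=0 and tends to a finite limit.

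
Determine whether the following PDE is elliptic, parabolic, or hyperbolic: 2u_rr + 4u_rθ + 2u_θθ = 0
Coefficients: A = 2, B = 4, C = 2. B² - 4AC = 0, which is zero, so the equation is parabolic.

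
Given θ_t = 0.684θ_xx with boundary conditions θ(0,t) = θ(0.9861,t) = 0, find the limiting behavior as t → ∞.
θ → 0. Heat diffuses out through both boundaries.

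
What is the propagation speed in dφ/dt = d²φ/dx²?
Infinite. The heat equation is parabolic, not hyperbolic, so disturbances propagate instantly.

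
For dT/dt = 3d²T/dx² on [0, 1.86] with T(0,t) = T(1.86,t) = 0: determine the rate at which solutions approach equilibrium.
Eigenvalues: λₙ = 3n²π²/1.86².
First three modes:
  n=1: λ₁ = 3π²/1.86² ≈ 8.558
  n=2: λ₂ = 12π²/1.86² ≈ 34.234 (4× faster decay)
  n=3: λ₃ = 27π²/1.86² ≈ 77.026 (9× faster decay)
As t → ∞, higher modes decay exponentially faster. The n=1 mode dominates: T ~ c₁ sin(πx/1.86) e^{-λ₁t}.
Decay rate: λ₁ = 3π²/1.86² ≈ 8.558.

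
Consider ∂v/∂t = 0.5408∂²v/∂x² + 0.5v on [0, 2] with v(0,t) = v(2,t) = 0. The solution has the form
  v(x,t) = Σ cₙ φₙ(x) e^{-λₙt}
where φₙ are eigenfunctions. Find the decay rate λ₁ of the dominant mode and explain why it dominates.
Eigenvalues: λₙ = 0.5408n²π²/2² - 0.5.
First three modes:
  n=1: λ₁ = 0.5408π²/2² - 0.5 ≈ 0.834
  n=2: λ₂ = 2.1632π²/2² - 0.5 ≈ 4.837
  n=3: λ₃ = 4.8672π²/2² - 0.5 ≈ 11.509
Since 0.5408π²/2² ≈ 1.334 > 0.5, all λₙ > 0.
The n=1 mode decays slowest → dominates as t → ∞.
Asymptotic: v ~ c₁ sin(πx/2) e^{-λ₁t} with decay rate λ₁ ≈ 0.834.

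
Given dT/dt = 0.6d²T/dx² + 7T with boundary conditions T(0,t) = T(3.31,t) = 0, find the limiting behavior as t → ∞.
T grows unboundedly. Reaction dominates diffusion (r=7 > κπ²/L²≈0.54); solution grows exponentially.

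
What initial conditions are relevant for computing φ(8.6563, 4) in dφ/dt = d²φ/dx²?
The entire real line. The heat equation has infinite propagation speed: any initial disturbance instantly affects all points (though exponentially small far away).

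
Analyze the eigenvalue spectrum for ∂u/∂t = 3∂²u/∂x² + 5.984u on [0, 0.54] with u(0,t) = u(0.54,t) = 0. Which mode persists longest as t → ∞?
Eigenvalues: λₙ = 3n²π²/0.54² - 5.984.
First three modes:
  n=1: λ₁ = 3π²/0.54² - 5.984 ≈ 95.555
  n=2: λ₂ = 12π²/0.54² - 5.984 ≈ 400.173
  n=3: λ₃ = 27π²/0.54² - 5.984 ≈ 907.868
Since 3π²/0.54² ≈ 101.539 > 5.984, all λₙ > 0.
The n=1 mode decays slowest → dominates as t → ∞.
Asymptotic: u ~ c₁ sin(πx/0.54) e^{-λ₁t} with decay rate λ₁ ≈ 95.555.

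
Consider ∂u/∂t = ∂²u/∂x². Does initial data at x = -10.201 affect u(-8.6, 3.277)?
Yes, for any finite x. The heat equation has infinite propagation speed, so all initial data affects all points at any t > 0.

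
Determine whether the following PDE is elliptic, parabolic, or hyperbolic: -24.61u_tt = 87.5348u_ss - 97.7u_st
Rewriting in standard form: -87.5348u_ss + 97.7u_st - 24.61u_tt = 0. Coefficients: A = -87.5348, B = 97.7, C = -24.61. B² - 4AC = 928.364288, which is positive, so the equation is hyperbolic.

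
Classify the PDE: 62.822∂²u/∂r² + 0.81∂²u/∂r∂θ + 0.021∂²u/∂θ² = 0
A = 62.822, B = 0.81, C = 0.021. Discriminant B² - 4AC = -4.620948. Since -4.620948 < 0, elliptic.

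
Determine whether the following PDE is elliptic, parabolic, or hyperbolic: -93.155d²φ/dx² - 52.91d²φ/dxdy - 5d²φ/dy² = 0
Coefficients: A = -93.155, B = -52.91, C = -5. B² - 4AC = 936.3681, which is positive, so the equation is hyperbolic.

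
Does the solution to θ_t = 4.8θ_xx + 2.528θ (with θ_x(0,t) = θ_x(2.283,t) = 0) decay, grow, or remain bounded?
θ grows unboundedly. With Neumann BCs the constant mode has diffusion eigenvalue 0, so any r > 0 makes it grow like e^(2.528t); solution grows exponentially.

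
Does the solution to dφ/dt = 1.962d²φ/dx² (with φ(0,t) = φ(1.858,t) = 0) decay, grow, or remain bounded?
φ → 0. Heat diffuses out through both boundaries.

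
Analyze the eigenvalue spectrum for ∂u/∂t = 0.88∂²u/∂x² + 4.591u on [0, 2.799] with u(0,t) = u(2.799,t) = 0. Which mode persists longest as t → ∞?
Eigenvalues: λₙ = 0.88n²π²/2.799² - 4.591.
First three modes:
  n=1: λ₁ = 0.88π²/2.799² - 4.591 ≈ -3.482
  n=2: λ₂ = 3.52π²/2.799² - 4.591 ≈ -0.157
  n=3: λ₃ = 7.92π²/2.799² - 4.591 ≈ 5.386
Since 0.88π²/2.799² ≈ 1.109 < 4.591, λ₁ < 0.
The n=1 mode grows fastest (−λₙ is largest for n=1) → dominates.
Asymptotic: u ~ c₁ sin(πx/2.799) e^{3.482t} (exponential growth at rate −λ₁ ≈ 3.482).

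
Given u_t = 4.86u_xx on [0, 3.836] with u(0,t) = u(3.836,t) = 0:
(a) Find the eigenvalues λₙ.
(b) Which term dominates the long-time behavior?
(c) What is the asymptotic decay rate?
Eigenvalues: λₙ = 4.86n²π²/3.836².
First three modes:
  n=1: λ₁ = 4.86π²/3.836² ≈ 3.26
  n=2: λ₂ = 19.44π²/3.836² ≈ 13.039 (4× faster decay)
  n=3: λ₃ = 43.74π²/3.836² ≈ 29.337 (9× faster decay)
As t → ∞, higher modes decay exponentially faster. The n=1 mode dominates: u ~ c₁ sin(πx/3.836) e^{-λ₁t}.
Decay rate: λ₁ = 4.86π²/3.836² ≈ 3.26.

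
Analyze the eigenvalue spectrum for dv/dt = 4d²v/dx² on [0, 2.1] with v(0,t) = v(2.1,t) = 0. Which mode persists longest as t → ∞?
Eigenvalues: λₙ = 4n²π²/2.1².
First three modes:
  n=1: λ₁ = 4π²/2.1² ≈ 8.952
  n=2: λ₂ = 16π²/2.1² ≈ 35.808 (4× faster decay)
  n=3: λ₃ = 36π²/2.1² ≈ 80.568 (9× faster decay)
As t → ∞, higher modes decay exponentially faster. The n=1 mode dominates: v ~ c₁ sin(πx/2.1) e^{-λ₁t}.
Decay rate: λ₁ = 4π²/2.1² ≈ 8.952.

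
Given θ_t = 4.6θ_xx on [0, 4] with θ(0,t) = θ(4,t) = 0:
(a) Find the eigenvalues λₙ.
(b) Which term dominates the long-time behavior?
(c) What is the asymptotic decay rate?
Eigenvalues: λₙ = 4.6n²π²/4².
First three modes:
  n=1: λ₁ = 4.6π²/4² ≈ 2.838
  n=2: λ₂ = 18.4π²/4² ≈ 11.35 (4× faster decay)
  n=3: λ₃ = 41.4π²/4² ≈ 25.538 (9× faster decay)
As t → ∞, higher modes decay exponentially faster. The n=1 mode dominates: θ ~ c₁ sin(πx/4) e^{-λ₁t}.
Decay rate: λ₁ = 4.6π²/4² ≈ 2.838.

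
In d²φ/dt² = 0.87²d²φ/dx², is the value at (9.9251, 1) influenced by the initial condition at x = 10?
Yes. The domain of dependence is [9.0551, 10.7951], and 10 ∈ [9.0551, 10.7951].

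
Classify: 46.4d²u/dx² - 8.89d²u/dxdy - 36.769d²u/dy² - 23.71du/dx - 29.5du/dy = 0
Hyperbolic (discriminant = 6903.3585).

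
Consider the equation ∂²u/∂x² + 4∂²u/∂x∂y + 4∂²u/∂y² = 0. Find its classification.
Parabolic. (A = 1, B = 4, C = 4 gives B² - 4AC = 0.)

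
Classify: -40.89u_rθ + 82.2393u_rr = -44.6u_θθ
Rewriting in standard form: 82.2393u_rr - 40.89u_rθ + 44.6u_θθ = 0. Elliptic (discriminant = -12999.49902).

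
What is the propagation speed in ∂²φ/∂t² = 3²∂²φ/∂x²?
Speed = 3. Information travels along characteristics x = x₀ ± 3t.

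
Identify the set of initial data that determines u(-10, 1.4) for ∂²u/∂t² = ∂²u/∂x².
Domain of dependence: [-11.4, -8.6]. Signals travel at speed 1, so data within |x - -10| ≤ 1·1.4 = 1.4 can reach the point.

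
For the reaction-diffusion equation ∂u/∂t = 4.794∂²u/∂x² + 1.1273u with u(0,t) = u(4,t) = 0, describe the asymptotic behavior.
u → 0. Diffusion dominates reaction (r=1.1273 < κπ²/L²≈2.96); solution decays.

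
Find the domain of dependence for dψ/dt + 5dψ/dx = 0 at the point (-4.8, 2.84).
A single point: x = -19. The characteristic through (-4.8, 2.84) is x - 5t = const, so x = -4.8 - 5·2.84 = -19.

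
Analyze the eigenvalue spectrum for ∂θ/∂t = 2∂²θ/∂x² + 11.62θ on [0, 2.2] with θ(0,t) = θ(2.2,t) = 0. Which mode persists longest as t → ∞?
Eigenvalues: λₙ = 2n²π²/2.2² - 11.62.
First three modes:
  n=1: λ₁ = 2π²/2.2² - 11.62 ≈ -7.542
  n=2: λ₂ = 8π²/2.2² - 11.62 ≈ 4.693
  n=3: λ₃ = 18π²/2.2² - 11.62 ≈ 25.085
Since 2π²/2.2² ≈ 4.078 < 11.62, λ₁ < 0.
The n=1 mode grows fastest (−λₙ is largest for n=1) → dominates.
Asymptotic: θ ~ c₁ sin(πx/2.2) e^{7.542t} (exponential growth at rate −λ₁ ≈ 7.542).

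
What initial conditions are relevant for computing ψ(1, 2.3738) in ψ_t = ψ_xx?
The entire real line. The heat equation has infinite propagation speed: any initial disturbance instantly affects all points (though exponentially small far away).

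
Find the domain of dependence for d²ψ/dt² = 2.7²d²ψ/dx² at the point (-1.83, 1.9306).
Domain of dependence: [-7.04262, 3.38262]. Signals travel at speed 2.7, so data within |x - -1.83| ≤ 2.7·1.9306 = 5.21262 can reach the point.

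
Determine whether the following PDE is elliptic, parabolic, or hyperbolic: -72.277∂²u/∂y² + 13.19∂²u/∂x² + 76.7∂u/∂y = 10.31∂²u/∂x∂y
Rewriting in standard form: 13.19∂²u/∂x² - 10.31∂²u/∂x∂y - 72.277∂²u/∂y² + 76.7∂u/∂y = 0. Coefficients: A = 13.19, B = -10.31, C = -72.277. B² - 4AC = 3919.63062, which is positive, so the equation is hyperbolic.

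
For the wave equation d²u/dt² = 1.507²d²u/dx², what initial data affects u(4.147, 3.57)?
Domain of dependence: [-1.23299, 9.52699]. Signals travel at speed 1.507, so data within |x - 4.147| ≤ 1.507·3.57 = 5.37999 can reach the point.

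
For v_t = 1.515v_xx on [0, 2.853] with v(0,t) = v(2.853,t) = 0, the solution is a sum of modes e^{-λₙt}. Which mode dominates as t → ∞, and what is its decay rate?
Eigenvalues: λₙ = 1.515n²π²/2.853².
First three modes:
  n=1: λ₁ = 1.515π²/2.853² ≈ 1.837
  n=2: λ₂ = 6.06π²/2.853² ≈ 7.348 (4× faster decay)
  n=3: λ₃ = 13.635π²/2.853² ≈ 16.533 (9× faster decay)
As t → ∞, higher modes decay exponentially faster. The n=1 mode dominates: v ~ c₁ sin(πx/2.853) e^{-λ₁t}.
Decay rate: λ₁ = 1.515π²/2.853² ≈ 1.837.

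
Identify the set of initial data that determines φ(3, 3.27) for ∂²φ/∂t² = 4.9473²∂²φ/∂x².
Domain of dependence: [-13.177671, 19.177671]. Signals travel at speed 4.9473, so data within |x - 3| ≤ 4.9473·3.27 = 16.177671 can reach the point.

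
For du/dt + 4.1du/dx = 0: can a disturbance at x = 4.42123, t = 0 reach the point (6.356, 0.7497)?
No. Only data at x = 3.28223 affects (6.356, 0.7497). Advection has one-way propagation along characteristics.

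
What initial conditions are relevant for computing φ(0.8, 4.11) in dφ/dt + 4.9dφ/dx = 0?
A single point: x = -19.339. The characteristic through (0.8, 4.11) is x - 4.9t = const, so x = 0.8 - 4.9·4.11 = -19.339.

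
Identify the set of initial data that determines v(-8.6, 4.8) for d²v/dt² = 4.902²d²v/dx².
Domain of dependence: [-32.1296, 14.9296]. Signals travel at speed 4.902, so data within |x - -8.6| ≤ 4.902·4.8 = 23.5296 can reach the point.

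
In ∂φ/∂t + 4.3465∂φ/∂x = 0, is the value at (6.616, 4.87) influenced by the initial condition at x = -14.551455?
Yes. The characteristic through (6.616, 4.87) passes through x = -14.551455.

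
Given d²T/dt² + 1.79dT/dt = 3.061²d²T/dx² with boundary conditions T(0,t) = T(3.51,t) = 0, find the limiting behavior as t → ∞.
T → 0. Damping (γ=1.79) dissipates energy; oscillations decay exponentially.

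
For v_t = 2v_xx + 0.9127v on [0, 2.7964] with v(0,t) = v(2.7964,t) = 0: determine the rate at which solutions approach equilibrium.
Eigenvalues: λₙ = 2n²π²/2.7964² - 0.9127.
First three modes:
  n=1: λ₁ = 2π²/2.7964² - 0.9127 ≈ 1.612
  n=2: λ₂ = 8π²/2.7964² - 0.9127 ≈ 9.184
  n=3: λ₃ = 18π²/2.7964² - 0.9127 ≈ 21.805
Since 2π²/2.7964² ≈ 2.524 > 0.9127, all λₙ > 0.
The n=1 mode decays slowest → dominates as t → ∞.
Asymptotic: v ~ c₁ sin(πx/2.7964) e^{-λ₁t} with decay rate λ₁ ≈ 1.612.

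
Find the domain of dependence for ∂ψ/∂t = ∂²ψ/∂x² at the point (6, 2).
The entire real line. The heat equation has infinite propagation speed: any initial disturbance instantly affects all points (though exponentially small far away).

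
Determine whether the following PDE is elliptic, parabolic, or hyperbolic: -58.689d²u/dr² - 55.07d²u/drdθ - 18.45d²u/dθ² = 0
Coefficients: A = -58.689, B = -55.07, C = -18.45. B² - 4AC = -1298.5433, which is negative, so the equation is elliptic.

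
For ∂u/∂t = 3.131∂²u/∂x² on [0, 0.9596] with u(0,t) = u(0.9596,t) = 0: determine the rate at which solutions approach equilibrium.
Eigenvalues: λₙ = 3.131n²π²/0.9596².
First three modes:
  n=1: λ₁ = 3.131π²/0.9596² ≈ 33.558
  n=2: λ₂ = 12.524π²/0.9596² ≈ 134.234 (4× faster decay)
  n=3: λ₃ = 28.179π²/0.9596² ≈ 302.026 (9× faster decay)
As t → ∞, higher modes decay exponentially faster. The n=1 mode dominates: u ~ c₁ sin(πx/0.9596) e^{-λ₁t}.
Decay rate: λ₁ = 3.131π²/0.9596² ≈ 33.558.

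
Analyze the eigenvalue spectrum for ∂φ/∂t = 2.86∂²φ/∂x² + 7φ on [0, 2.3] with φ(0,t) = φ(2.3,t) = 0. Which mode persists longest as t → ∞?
Eigenvalues: λₙ = 2.86n²π²/2.3² - 7.
First three modes:
  n=1: λ₁ = 2.86π²/2.3² - 7 ≈ -1.664
  n=2: λ₂ = 11.44π²/2.3² - 7 ≈ 14.344
  n=3: λ₃ = 25.74π²/2.3² - 7 ≈ 41.023
Since 2.86π²/2.3² ≈ 5.336 < 7, λ₁ < 0.
The n=1 mode grows fastest (−λₙ is largest for n=1) → dominates.
Asymptotic: φ ~ c₁ sin(πx/2.3) e^{1.664t} (exponential growth at rate −λ₁ ≈ 1.664).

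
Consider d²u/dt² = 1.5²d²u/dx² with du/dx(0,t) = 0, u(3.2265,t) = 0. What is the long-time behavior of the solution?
As t → ∞, u oscillates (no decay). Energy is conserved; the solution oscillates indefinitely as standing waves.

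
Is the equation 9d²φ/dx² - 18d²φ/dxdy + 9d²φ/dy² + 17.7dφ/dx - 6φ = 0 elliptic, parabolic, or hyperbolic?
Computing B² - 4AC with A = 9, B = -18, C = 9: discriminant = 0 (zero). Answer: parabolic.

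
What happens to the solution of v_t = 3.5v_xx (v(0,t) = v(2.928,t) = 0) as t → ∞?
v → 0. Heat diffuses out through both boundaries.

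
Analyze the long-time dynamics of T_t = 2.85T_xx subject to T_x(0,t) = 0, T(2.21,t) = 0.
Long-time behavior: T → 0. Heat escapes through the Dirichlet boundary.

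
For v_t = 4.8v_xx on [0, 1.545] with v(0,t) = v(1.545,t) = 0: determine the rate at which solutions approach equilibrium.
Eigenvalues: λₙ = 4.8n²π²/1.545².
First three modes:
  n=1: λ₁ = 4.8π²/1.545² ≈ 19.847
  n=2: λ₂ = 19.2π²/1.545² ≈ 79.386 (4× faster decay)
  n=3: λ₃ = 43.2π²/1.545² ≈ 178.619 (9× faster decay)
As t → ∞, higher modes decay exponentially faster. The n=1 mode dominates: v ~ c₁ sin(πx/1.545) e^{-λ₁t}.
Decay rate: λ₁ = 4.8π²/1.545² ≈ 19.847.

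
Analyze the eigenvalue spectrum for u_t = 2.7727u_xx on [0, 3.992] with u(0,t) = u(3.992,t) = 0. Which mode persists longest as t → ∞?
Eigenvalues: λₙ = 2.7727n²π²/3.992².
First three modes:
  n=1: λ₁ = 2.7727π²/3.992² ≈ 1.717
  n=2: λ₂ = 11.0908π²/3.992² ≈ 6.869 (4× faster decay)
  n=3: λ₃ = 24.9543π²/3.992² ≈ 15.455 (9× faster decay)
As t → ∞, higher modes decay exponentially faster. The n=1 mode dominates: u ~ c₁ sin(πx/3.992) e^{-λ₁t}.
Decay rate: λ₁ = 2.7727π²/3.992² ≈ 1.717.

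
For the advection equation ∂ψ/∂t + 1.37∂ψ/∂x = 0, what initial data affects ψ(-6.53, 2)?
A single point: x = -9.27. The characteristic through (-6.53, 2) is x - 1.37t = const, so x = -6.53 - 1.37·2 = -9.27.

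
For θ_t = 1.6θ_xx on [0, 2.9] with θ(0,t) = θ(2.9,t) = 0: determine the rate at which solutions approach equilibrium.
Eigenvalues: λₙ = 1.6n²π²/2.9².
First three modes:
  n=1: λ₁ = 1.6π²/2.9² ≈ 1.878
  n=2: λ₂ = 6.4π²/2.9² ≈ 7.511 (4× faster decay)
  n=3: λ₃ = 14.4π²/2.9² ≈ 16.899 (9× faster decay)
As t → ∞, higher modes decay exponentially faster. The n=1 mode dominates: θ ~ c₁ sin(πx/2.9) e^{-λ₁t}.
Decay rate: λ₁ = 1.6π²/2.9² ≈ 1.878.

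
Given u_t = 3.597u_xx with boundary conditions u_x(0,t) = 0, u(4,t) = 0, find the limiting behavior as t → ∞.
u → 0. Heat escapes through the Dirichlet boundary.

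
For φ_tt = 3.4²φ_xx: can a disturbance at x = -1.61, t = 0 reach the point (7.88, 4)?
Yes. The domain of dependence is [-5.72, 21.48], and -1.61 ∈ [-5.72, 21.48].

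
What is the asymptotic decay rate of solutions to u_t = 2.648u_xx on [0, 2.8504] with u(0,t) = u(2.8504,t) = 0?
Eigenvalues: λₙ = 2.648n²π²/2.8504².
First three modes:
  n=1: λ₁ = 2.648π²/2.8504² ≈ 3.217
  n=2: λ₂ = 10.592π²/2.8504² ≈ 12.867 (4× faster decay)
  n=3: λ₃ = 23.832π²/2.8504² ≈ 28.95 (9× faster decay)
As t → ∞, higher modes decay exponentially faster. The n=1 mode dominates: u ~ c₁ sin(πx/2.8504) e^{-λ₁t}.
Decay rate: λ₁ = 2.648π²/2.8504² ≈ 3.217.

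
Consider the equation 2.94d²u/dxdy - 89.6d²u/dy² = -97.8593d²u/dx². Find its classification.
Rewriting in standard form: 97.8593d²u/dx² + 2.94d²u/dxdy - 89.6d²u/dy² = 0. Hyperbolic. (A = 97.8593, B = 2.94, C = -89.6 gives B² - 4AC = 35081.41672.)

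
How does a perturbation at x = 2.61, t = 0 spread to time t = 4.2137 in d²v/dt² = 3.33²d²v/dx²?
Domain of influence: [-11.421621, 16.641621]. Data at x = 2.61 spreads outward at speed 3.33.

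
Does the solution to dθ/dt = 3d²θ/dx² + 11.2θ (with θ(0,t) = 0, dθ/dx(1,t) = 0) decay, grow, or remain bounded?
θ grows unboundedly. Reaction dominates diffusion (r=11.2 > κπ²/(4L²)≈7.4); solution grows exponentially.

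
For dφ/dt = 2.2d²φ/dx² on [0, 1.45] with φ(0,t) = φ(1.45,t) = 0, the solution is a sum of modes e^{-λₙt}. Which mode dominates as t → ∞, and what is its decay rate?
Eigenvalues: λₙ = 2.2n²π²/1.45².
First three modes:
  n=1: λ₁ = 2.2π²/1.45² ≈ 10.327
  n=2: λ₂ = 8.8π²/1.45² ≈ 41.309 (4× faster decay)
  n=3: λ₃ = 19.8π²/1.45² ≈ 92.946 (9× faster decay)
As t → ∞, higher modes decay exponentially faster. The n=1 mode dominates: φ ~ c₁ sin(πx/1.45) e^{-λ₁t}.
Decay rate: λ₁ = 2.2π²/1.45² ≈ 10.327.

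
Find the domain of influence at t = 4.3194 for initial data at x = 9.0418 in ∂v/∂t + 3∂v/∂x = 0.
At x = 22. The characteristic carries data from (9.0418, 0) to (22, 4.3194).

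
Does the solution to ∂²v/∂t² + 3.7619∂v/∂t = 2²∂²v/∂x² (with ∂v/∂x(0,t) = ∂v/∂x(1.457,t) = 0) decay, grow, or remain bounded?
v → constant (steady state). Damping (γ=3.7619) dissipates the nonconstant modes; with Neumann BCs the spatial average obeys M''+γM'=0 and tends to a finite limit.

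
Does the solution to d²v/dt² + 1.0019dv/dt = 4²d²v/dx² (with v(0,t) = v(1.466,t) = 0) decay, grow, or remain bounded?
v → 0. Damping (γ=1.0019) dissipates energy; oscillations decay exponentially.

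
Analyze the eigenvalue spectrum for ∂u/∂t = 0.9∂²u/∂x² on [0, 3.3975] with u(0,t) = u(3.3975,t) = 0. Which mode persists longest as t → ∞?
Eigenvalues: λₙ = 0.9n²π²/3.3975².
First three modes:
  n=1: λ₁ = 0.9π²/3.3975² ≈ 0.77
  n=2: λ₂ = 3.6π²/3.3975² ≈ 3.078 (4× faster decay)
  n=3: λ₃ = 8.1π²/3.3975² ≈ 6.926 (9× faster decay)
As t → ∞, higher modes decay exponentially faster. The n=1 mode dominates: u ~ c₁ sin(πx/3.3975) e^{-λ₁t}.
Decay rate: λ₁ = 0.9π²/3.3975² ≈ 0.77.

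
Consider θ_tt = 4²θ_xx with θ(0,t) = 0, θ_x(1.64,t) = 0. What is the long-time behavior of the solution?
As t → ∞, θ oscillates (no decay). Energy is conserved; the solution oscillates indefinitely as standing waves.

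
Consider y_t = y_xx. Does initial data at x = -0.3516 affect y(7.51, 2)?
Yes, for any finite x. The heat equation has infinite propagation speed, so all initial data affects all points at any t > 0.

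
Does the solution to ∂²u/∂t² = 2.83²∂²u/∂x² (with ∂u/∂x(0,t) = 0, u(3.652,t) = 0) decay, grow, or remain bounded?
u oscillates (no decay). Energy is conserved; the solution oscillates indefinitely as standing waves.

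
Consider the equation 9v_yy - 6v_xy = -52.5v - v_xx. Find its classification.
Rewriting in standard form: v_xx - 6v_xy + 9v_yy + 52.5v = 0. Parabolic. (A = 1, B = -6, C = 9 gives B² - 4AC = 0.)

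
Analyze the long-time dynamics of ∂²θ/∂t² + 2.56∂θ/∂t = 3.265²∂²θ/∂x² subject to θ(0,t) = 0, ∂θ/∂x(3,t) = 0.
Long-time behavior: θ → 0. Damping (γ=2.56) dissipates energy; oscillations decay exponentially.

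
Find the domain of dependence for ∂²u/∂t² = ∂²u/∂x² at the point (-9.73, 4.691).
Domain of dependence: [-14.421, -5.039]. Signals travel at speed 1, so data within |x - -9.73| ≤ 1·4.691 = 4.691 can reach the point.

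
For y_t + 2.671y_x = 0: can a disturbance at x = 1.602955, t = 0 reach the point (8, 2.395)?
Yes. The characteristic through (8, 2.395) passes through x = 1.602955.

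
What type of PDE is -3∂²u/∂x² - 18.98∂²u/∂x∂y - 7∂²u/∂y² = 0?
With A = -3, B = -18.98, C = -7, the discriminant is 276.2404. This is a hyperbolic PDE.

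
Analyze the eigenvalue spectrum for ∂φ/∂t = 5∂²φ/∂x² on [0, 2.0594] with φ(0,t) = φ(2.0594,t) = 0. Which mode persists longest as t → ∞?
Eigenvalues: λₙ = 5n²π²/2.0594².
First three modes:
  n=1: λ₁ = 5π²/2.0594² ≈ 11.636
  n=2: λ₂ = 20π²/2.0594² ≈ 46.542 (4× faster decay)
  n=3: λ₃ = 45π²/2.0594² ≈ 104.72 (9× faster decay)
As t → ∞, higher modes decay exponentially faster. The n=1 mode dominates: φ ~ c₁ sin(πx/2.0594) e^{-λ₁t}.
Decay rate: λ₁ = 5π²/2.0594² ≈ 11.636.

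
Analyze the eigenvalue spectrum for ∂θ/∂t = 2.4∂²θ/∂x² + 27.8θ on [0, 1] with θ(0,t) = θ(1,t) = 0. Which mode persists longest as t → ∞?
Eigenvalues: λₙ = 2.4n²π²/1² - 27.8.
First three modes:
  n=1: λ₁ = 2.4π² - 27.8 ≈ -4.113
  n=2: λ₂ = 9.6π² - 27.8 ≈ 66.948
  n=3: λ₃ = 21.6π² - 27.8 ≈ 185.383
Since 2.4π² ≈ 23.687 < 27.8, λ₁ < 0.
The n=1 mode grows fastest (−λₙ is largest for n=1) → dominates.
Asymptotic: θ ~ c₁ sin(πx/1) e^{4.113t} (exponential growth at rate −λ₁ ≈ 4.113).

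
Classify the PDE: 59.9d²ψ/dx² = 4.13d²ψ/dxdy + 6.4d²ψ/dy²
Rewriting in standard form: 59.9d²ψ/dx² - 4.13d²ψ/dxdy - 6.4d²ψ/dy² = 0. A = 59.9, B = -4.13, C = -6.4. Discriminant B² - 4AC = 1550.4969. Since 1550.4969 > 0, hyperbolic.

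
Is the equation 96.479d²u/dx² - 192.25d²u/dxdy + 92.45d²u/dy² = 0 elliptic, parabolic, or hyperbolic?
Computing B² - 4AC with A = 96.479, B = -192.25, C = 92.45: discriminant = 1282.1283 (positive). Answer: hyperbolic.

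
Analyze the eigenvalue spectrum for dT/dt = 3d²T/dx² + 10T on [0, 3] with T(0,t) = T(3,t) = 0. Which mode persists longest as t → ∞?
Eigenvalues: λₙ = 3n²π²/3² - 10.
First three modes:
  n=1: λ₁ = 3π²/3² - 10 ≈ -6.71
  n=2: λ₂ = 12π²/3² - 10 ≈ 3.159
  n=3: λ₃ = 27π²/3² - 10 ≈ 19.609
Since 3π²/3² ≈ 3.29 < 10, λ₁ < 0.
The n=1 mode grows fastest (−λₙ is largest for n=1) → dominates.
Asymptotic: T ~ c₁ sin(πx/3) e^{6.71t} (exponential growth at rate −λ₁ ≈ 6.71).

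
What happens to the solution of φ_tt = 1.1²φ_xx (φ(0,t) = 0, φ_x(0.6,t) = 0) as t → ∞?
φ oscillates (no decay). Energy is conserved; the solution oscillates indefinitely as standing waves.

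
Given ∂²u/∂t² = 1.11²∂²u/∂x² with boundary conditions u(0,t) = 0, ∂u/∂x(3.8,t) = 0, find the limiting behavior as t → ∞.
u oscillates (no decay). Energy is conserved; the solution oscillates indefinitely as standing waves.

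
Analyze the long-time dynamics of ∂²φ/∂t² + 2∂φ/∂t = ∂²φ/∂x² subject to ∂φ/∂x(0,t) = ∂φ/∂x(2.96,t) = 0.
Long-time behavior: φ → constant (steady state). Damping (γ=2) dissipates the nonconstant modes; with Neumann BCs the spatial average obeys M''+γM'=0 and tends to a finite limit.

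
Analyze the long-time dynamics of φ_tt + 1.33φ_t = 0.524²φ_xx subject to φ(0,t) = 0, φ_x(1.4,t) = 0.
Long-time behavior: φ → 0. Damping (γ=1.33) dissipates energy; oscillations decay exponentially.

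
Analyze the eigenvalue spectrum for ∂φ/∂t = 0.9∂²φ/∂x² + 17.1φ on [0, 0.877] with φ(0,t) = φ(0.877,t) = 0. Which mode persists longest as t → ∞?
Eigenvalues: λₙ = 0.9n²π²/0.877² - 17.1.
First three modes:
  n=1: λ₁ = 0.9π²/0.877² - 17.1 ≈ -5.551
  n=2: λ₂ = 3.6π²/0.877² - 17.1 ≈ 29.096
  n=3: λ₃ = 8.1π²/0.877² - 17.1 ≈ 86.841
Since 0.9π²/0.877² ≈ 11.549 < 17.1, λ₁ < 0.
The n=1 mode grows fastest (−λₙ is largest for n=1) → dominates.
Asymptotic: φ ~ c₁ sin(πx/0.877) e^{5.551t} (exponential growth at rate −λ₁ ≈ 5.551).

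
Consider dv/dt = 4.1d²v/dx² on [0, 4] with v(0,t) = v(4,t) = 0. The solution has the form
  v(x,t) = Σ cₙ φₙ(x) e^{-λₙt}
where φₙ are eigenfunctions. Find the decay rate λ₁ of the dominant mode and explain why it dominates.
Eigenvalues: λₙ = 4.1n²π²/4².
First three modes:
  n=1: λ₁ = 4.1π²/4² ≈ 2.529
  n=2: λ₂ = 16.4π²/4² ≈ 10.116 (4× faster decay)
  n=3: λ₃ = 36.9π²/4² ≈ 22.762 (9× faster decay)
As t → ∞, higher modes decay exponentially faster. The n=1 mode dominates: v ~ c₁ sin(πx/4) e^{-λ₁t}.
Decay rate: λ₁ = 4.1π²/4² ≈ 2.529.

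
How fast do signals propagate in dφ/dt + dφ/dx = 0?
Speed = 1. Information travels along x - 1t = const (rightward).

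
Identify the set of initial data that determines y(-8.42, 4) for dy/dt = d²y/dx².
The entire real line. The heat equation has infinite propagation speed: any initial disturbance instantly affects all points (though exponentially small far away).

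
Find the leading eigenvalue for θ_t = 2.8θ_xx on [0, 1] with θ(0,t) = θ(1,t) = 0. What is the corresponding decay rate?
Eigenvalues: λₙ = 2.8n²π².
First three modes:
  n=1: λ₁ = 2.8π² ≈ 27.635
  n=2: λ₂ = 11.2π² ≈ 110.54 (4× faster decay)
  n=3: λ₃ = 25.2π² ≈ 248.714 (9× faster decay)
As t → ∞, higher modes decay exponentially faster. The n=1 mode dominates: θ ~ c₁ sin(πx) e^{-λ₁t}.
Decay rate: λ₁ = 2.8π² ≈ 27.635.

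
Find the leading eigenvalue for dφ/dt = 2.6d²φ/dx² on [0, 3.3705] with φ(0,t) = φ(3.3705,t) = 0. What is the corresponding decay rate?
Eigenvalues: λₙ = 2.6n²π²/3.3705².
First three modes:
  n=1: λ₁ = 2.6π²/3.3705² ≈ 2.259
  n=2: λ₂ = 10.4π²/3.3705² ≈ 9.035 (4× faster decay)
  n=3: λ₃ = 23.4π²/3.3705² ≈ 20.33 (9× faster decay)
As t → ∞, higher modes decay exponentially faster. The n=1 mode dominates: φ ~ c₁ sin(πx/3.3705) e^{-λ₁t}.
Decay rate: λ₁ = 2.6π²/3.3705² ≈ 2.259.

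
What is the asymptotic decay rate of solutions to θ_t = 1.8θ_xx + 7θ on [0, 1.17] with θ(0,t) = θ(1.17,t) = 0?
Eigenvalues: λₙ = 1.8n²π²/1.17² - 7.
First three modes:
  n=1: λ₁ = 1.8π²/1.17² - 7 ≈ 5.978
  n=2: λ₂ = 7.2π²/1.17² - 7 ≈ 44.911
  n=3: λ₃ = 16.2π²/1.17² - 7 ≈ 109.8
Since 1.8π²/1.17² ≈ 12.978 > 7, all λₙ > 0.
The n=1 mode decays slowest → dominates as t → ∞.
Asymptotic: θ ~ c₁ sin(πx/1.17) e^{-λ₁t} with decay rate λ₁ ≈ 5.978.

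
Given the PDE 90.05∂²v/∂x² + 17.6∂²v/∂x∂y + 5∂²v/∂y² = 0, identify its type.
The second-order coefficients are A = 90.05, B = 17.6, C = 5. Since B² - 4AC = -1491.24 < 0, this is an elliptic PDE.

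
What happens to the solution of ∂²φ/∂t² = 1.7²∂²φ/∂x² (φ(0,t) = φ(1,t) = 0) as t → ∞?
φ oscillates (no decay). Energy is conserved; the solution oscillates indefinitely as standing waves.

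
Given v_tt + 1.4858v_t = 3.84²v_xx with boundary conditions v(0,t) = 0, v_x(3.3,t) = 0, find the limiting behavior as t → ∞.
v → 0. Damping (γ=1.4858) dissipates energy; oscillations decay exponentially.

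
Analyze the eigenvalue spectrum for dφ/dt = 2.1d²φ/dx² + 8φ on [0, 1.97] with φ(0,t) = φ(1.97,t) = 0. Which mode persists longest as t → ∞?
Eigenvalues: λₙ = 2.1n²π²/1.97² - 8.
First three modes:
  n=1: λ₁ = 2.1π²/1.97² - 8 ≈ -2.659
  n=2: λ₂ = 8.4π²/1.97² - 8 ≈ 13.362
  n=3: λ₃ = 18.9π²/1.97² - 8 ≈ 40.065
Since 2.1π²/1.97² ≈ 5.341 < 8, λ₁ < 0.
The n=1 mode grows fastest (−λₙ is largest for n=1) → dominates.
Asymptotic: φ ~ c₁ sin(πx/1.97) e^{2.659t} (exponential growth at rate −λ₁ ≈ 2.659).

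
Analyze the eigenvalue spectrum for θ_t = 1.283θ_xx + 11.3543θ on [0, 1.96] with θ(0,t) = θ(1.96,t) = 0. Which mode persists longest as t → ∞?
Eigenvalues: λₙ = 1.283n²π²/1.96² - 11.3543.
First three modes:
  n=1: λ₁ = 1.283π²/1.96² - 11.3543 ≈ -8.058
  n=2: λ₂ = 5.132π²/1.96² - 11.3543 ≈ 1.831
  n=3: λ₃ = 11.547π²/1.96² - 11.3543 ≈ 18.312
Since 1.283π²/1.96² ≈ 3.296 < 11.3543, λ₁ < 0.
The n=1 mode grows fastest (−λₙ is largest for n=1) → dominates.
Asymptotic: θ ~ c₁ sin(πx/1.96) e^{8.058t} (exponential growth at rate −λ₁ ≈ 8.058).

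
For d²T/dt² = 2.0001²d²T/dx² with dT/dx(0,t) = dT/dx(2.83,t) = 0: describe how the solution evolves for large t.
T oscillates about a mean that drifts linearly in t (generically unbounded; no decay). There is no damping, so the nonconstant modes persist as standing waves (energy conserved, no decay). But with Neumann conditions at both ends the constant mode has eigenvalue 0: the spatial mean M(t) of T satisfies M'' = 0, so M(t) = M(0) + M'(0)·t. Unless the initial velocity has zero mean (∫T_t(x,0)dx = 0), the solution grows linearly in t (unbounded, though not exponentially); if it does have zero mean, the solution stays bounded and simply oscillates.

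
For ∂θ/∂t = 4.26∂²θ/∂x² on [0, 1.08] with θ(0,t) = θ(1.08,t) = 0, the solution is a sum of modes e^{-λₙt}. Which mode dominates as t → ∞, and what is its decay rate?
Eigenvalues: λₙ = 4.26n²π²/1.08².
First three modes:
  n=1: λ₁ = 4.26π²/1.08² ≈ 36.046
  n=2: λ₂ = 17.04π²/1.08² ≈ 144.186 (4× faster decay)
  n=3: λ₃ = 38.34π²/1.08² ≈ 324.418 (9× faster decay)
As t → ∞, higher modes decay exponentially faster. The n=1 mode dominates: θ ~ c₁ sin(πx/1.08) e^{-λ₁t}.
Decay rate: λ₁ = 4.26π²/1.08² ≈ 36.046.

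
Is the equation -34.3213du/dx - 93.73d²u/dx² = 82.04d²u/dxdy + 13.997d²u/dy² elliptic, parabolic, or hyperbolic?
Rewriting in standard form: -93.73d²u/dx² - 82.04d²u/dxdy - 13.997d²u/dy² - 34.3213du/dx = 0. Computing B² - 4AC with A = -93.73, B = -82.04, C = -13.997: discriminant = 1482.80636 (positive). Answer: hyperbolic.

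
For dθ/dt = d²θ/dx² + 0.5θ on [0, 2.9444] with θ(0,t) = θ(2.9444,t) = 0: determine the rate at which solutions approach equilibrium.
Eigenvalues: λₙ = n²π²/2.9444² - 0.5.
First three modes:
  n=1: λ₁ = π²/2.9444² - 0.5 ≈ 0.638
  n=2: λ₂ = 4π²/2.9444² - 0.5 ≈ 4.054
  n=3: λ₃ = 9π²/2.9444² - 0.5 ≈ 9.746
Since π²/2.9444² ≈ 1.138 > 0.5, all λₙ > 0.
The n=1 mode decays slowest → dominates as t → ∞.
Asymptotic: θ ~ c₁ sin(πx/2.9444) e^{-λ₁t} with decay rate λ₁ ≈ 0.638.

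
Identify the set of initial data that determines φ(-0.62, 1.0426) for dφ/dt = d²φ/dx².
The entire real line. The heat equation has infinite propagation speed: any initial disturbance instantly affects all points (though exponentially small far away).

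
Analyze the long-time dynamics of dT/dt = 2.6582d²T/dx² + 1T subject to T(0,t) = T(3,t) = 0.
Long-time behavior: T → 0. Diffusion dominates reaction (r=1 < κπ²/L²≈2.92); solution decays.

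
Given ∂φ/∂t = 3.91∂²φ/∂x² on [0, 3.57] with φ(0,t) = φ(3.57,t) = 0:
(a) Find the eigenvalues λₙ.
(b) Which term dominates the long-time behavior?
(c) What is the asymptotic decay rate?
Eigenvalues: λₙ = 3.91n²π²/3.57².
First three modes:
  n=1: λ₁ = 3.91π²/3.57² ≈ 3.028
  n=2: λ₂ = 15.64π²/3.57² ≈ 12.112 (4× faster decay)
  n=3: λ₃ = 35.19π²/3.57² ≈ 27.251 (9× faster decay)
As t → ∞, higher modes decay exponentially faster. The n=1 mode dominates: φ ~ c₁ sin(πx/3.57) e^{-λ₁t}.
Decay rate: λ₁ = 3.91π²/3.57² ≈ 3.028.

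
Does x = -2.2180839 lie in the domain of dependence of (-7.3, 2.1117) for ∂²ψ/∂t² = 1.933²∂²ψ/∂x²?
No. The domain of dependence is [-11.3819161, -3.2180839], and -2.2180839 is outside this interval.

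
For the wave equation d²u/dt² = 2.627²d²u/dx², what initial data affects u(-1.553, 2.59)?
Domain of dependence: [-8.35693, 5.25093]. Signals travel at speed 2.627, so data within |x - -1.553| ≤ 2.627·2.59 = 6.80393 can reach the point.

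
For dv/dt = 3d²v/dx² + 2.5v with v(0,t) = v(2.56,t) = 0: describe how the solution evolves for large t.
v → 0. Diffusion dominates reaction (r=2.5 < κπ²/L²≈4.52); solution decays.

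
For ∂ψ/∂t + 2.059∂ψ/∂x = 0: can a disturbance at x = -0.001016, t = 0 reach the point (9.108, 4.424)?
Yes. The characteristic through (9.108, 4.424) passes through x = -0.001016.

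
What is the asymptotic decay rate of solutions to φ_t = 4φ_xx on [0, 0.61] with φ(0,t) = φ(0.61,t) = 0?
Eigenvalues: λₙ = 4n²π²/0.61².
First three modes:
  n=1: λ₁ = 4π²/0.61² ≈ 106.096
  n=2: λ₂ = 16π²/0.61² ≈ 424.385 (4× faster decay)
  n=3: λ₃ = 36π²/0.61² ≈ 954.866 (9× faster decay)
As t → ∞, higher modes decay exponentially faster. The n=1 mode dominates: φ ~ c₁ sin(πx/0.61) e^{-λ₁t}.
Decay rate: λ₁ = 4π²/0.61² ≈ 106.096.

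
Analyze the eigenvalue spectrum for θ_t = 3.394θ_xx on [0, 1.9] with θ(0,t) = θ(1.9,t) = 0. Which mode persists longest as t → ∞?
Eigenvalues: λₙ = 3.394n²π²/1.9².
First three modes:
  n=1: λ₁ = 3.394π²/1.9² ≈ 9.279
  n=2: λ₂ = 13.576π²/1.9² ≈ 37.116 (4× faster decay)
  n=3: λ₃ = 30.546π²/1.9² ≈ 83.512 (9× faster decay)
As t → ∞, higher modes decay exponentially faster. The n=1 mode dominates: θ ~ c₁ sin(πx/1.9) e^{-λ₁t}.
Decay rate: λ₁ = 3.394π²/1.9² ≈ 9.279.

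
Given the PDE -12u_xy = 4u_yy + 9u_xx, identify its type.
Rewriting in standard form: -9u_xx - 12u_xy - 4u_yy = 0. The second-order coefficients are A = -9, B = -12, C = -4. Since B² - 4AC = 0 = 0, this is a parabolic PDE.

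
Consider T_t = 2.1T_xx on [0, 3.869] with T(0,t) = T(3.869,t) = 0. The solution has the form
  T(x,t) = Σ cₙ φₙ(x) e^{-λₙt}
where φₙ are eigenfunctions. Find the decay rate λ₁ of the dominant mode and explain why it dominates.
Eigenvalues: λₙ = 2.1n²π²/3.869².
First three modes:
  n=1: λ₁ = 2.1π²/3.869² ≈ 1.385
  n=2: λ₂ = 8.4π²/3.869² ≈ 5.538 (4× faster decay)
  n=3: λ₃ = 18.9π²/3.869² ≈ 12.461 (9× faster decay)
As t → ∞, higher modes decay exponentially faster. The n=1 mode dominates: T ~ c₁ sin(πx/3.869) e^{-λ₁t}.
Decay rate: λ₁ = 2.1π²/3.869² ≈ 1.385.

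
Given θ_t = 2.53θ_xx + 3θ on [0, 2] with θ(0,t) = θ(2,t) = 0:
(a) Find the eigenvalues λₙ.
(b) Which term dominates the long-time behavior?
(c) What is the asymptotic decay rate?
Eigenvalues: λₙ = 2.53n²π²/2² - 3.
First three modes:
  n=1: λ₁ = 2.53π²/2² - 3 ≈ 3.243
  n=2: λ₂ = 10.12π²/2² - 3 ≈ 21.97
  n=3: λ₃ = 22.77π²/2² - 3 ≈ 53.183
Since 2.53π²/2² ≈ 6.243 > 3, all λₙ > 0.
The n=1 mode decays slowest → dominates as t → ∞.
Asymptotic: θ ~ c₁ sin(πx/2) e^{-λ₁t} with decay rate λ₁ ≈ 3.243.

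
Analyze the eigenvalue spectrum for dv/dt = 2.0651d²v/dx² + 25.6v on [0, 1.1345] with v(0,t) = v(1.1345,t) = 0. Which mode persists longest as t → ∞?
Eigenvalues: λₙ = 2.0651n²π²/1.1345² - 25.6.
First three modes:
  n=1: λ₁ = 2.0651π²/1.1345² - 25.6 ≈ -9.764
  n=2: λ₂ = 8.2604π²/1.1345² - 25.6 ≈ 37.742
  n=3: λ₃ = 18.5859π²/1.1345² - 25.6 ≈ 116.92
Since 2.0651π²/1.1345² ≈ 15.836 < 25.6, λ₁ < 0.
The n=1 mode grows fastest (−λₙ is largest for n=1) → dominates.
Asymptotic: v ~ c₁ sin(πx/1.1345) e^{9.764t} (exponential growth at rate −λ₁ ≈ 9.764).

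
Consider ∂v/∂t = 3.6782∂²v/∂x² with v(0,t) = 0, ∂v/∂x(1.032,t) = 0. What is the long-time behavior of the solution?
As t → ∞, v → 0. Heat escapes through the Dirichlet boundary.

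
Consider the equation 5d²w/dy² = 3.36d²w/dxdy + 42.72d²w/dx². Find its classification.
Rewriting in standard form: -42.72d²w/dx² - 3.36d²w/dxdy + 5d²w/dy² = 0. Hyperbolic. (A = -42.72, B = -3.36, C = 5 gives B² - 4AC = 865.6896.)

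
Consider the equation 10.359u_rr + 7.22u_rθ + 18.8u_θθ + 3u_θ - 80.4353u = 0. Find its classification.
Elliptic. (A = 10.359, B = 7.22, C = 18.8 gives B² - 4AC = -726.8684.)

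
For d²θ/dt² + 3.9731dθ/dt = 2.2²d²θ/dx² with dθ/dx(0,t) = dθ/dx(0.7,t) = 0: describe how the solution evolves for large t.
θ → constant (steady state). Damping (γ=3.9731) dissipates the nonconstant modes; with Neumann BCs the spatial average obeys M''+γM'=0 and tends to a finite limit.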